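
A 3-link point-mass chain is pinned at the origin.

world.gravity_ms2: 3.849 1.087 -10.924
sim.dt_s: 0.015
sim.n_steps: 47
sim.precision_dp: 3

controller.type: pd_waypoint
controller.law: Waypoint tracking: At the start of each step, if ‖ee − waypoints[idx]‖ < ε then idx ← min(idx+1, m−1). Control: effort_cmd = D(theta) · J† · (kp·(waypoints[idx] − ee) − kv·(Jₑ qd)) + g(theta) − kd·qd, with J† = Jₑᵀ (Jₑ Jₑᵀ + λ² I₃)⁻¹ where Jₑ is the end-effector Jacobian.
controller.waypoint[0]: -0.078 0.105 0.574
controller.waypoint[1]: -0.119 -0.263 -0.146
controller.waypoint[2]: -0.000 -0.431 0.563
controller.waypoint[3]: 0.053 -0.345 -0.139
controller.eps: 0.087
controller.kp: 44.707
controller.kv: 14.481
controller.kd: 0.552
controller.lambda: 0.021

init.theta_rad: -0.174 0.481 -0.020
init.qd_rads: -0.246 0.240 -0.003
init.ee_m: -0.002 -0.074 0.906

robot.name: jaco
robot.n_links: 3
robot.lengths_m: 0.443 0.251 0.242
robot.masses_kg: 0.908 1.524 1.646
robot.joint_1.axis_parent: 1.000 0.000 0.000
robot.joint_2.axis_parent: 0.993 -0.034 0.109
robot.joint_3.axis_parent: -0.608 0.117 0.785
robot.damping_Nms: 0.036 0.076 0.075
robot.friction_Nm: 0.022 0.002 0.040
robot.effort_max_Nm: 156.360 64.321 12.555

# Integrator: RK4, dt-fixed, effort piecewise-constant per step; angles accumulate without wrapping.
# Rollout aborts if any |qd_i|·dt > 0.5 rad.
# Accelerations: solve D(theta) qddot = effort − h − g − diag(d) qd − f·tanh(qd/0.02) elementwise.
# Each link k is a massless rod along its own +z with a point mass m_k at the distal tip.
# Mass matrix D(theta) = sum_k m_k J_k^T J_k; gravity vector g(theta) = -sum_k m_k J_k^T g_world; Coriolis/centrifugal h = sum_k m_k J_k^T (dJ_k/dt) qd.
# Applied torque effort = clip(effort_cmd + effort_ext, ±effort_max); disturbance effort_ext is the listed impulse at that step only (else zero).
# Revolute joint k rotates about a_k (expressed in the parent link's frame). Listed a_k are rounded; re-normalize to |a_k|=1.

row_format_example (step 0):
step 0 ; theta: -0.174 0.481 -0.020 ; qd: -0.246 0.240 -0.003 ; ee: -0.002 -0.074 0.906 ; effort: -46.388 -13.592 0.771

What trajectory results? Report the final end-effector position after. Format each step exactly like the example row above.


step 1 ; theta: -0.186 0.494 -0.034 ; qd: -1.307 1.539 -1.802 ; ee: -0.002 -0.071 0.904 ; effort: -34.202 -11.800 1.613
step 2 ; theta: -0.211 0.526 -0.061 ; qd: -2.052 2.676 -1.841 ; ee: -0.003 -0.067 0.899 ; effort: -22.166 -9.682 1.285
step 3 ; theta: -0.245 0.569 -0.092 ; qd: -2.439 3.058 -2.301 ; ee: -0.003 -0.061 0.893 ; effort: -12.292 -7.617 1.269
step 4 ; theta: -0.283 0.616 -0.127 ; qd: -2.629 3.221 -2.299 ; ee: -0.003 -0.054 0.885 ; effort: -4.326 -5.883 1.020
step 5 ; theta: -0.322 0.664 -0.161 ; qd: -2.677 3.169 -2.288 ; ee: -0.003 -0.045 0.876 ; effort: 1.713 -4.526 0.839
step 6 ; theta: -0.362 0.711 -0.195 ; qd: -2.646 3.033 -2.194 ; ee: -0.003 -0.036 0.867 ; effort: 6.205 -3.533 0.670
step 7 ; theta: -0.401 0.755 -0.227 ; qd: -2.568 2.853 -2.088 ; ee: -0.004 -0.026 0.858 ; effort: 9.476 -2.843 0.545
step 8 ; theta: -0.439 0.796 -0.257 ; qd: -2.465 2.662 -1.976 ; ee: -0.004 -0.016 0.848 ; effort: 11.823 -2.394 0.458
step 9 ; theta: -0.475 0.834 -0.286 ; qd: -2.349 2.474 -1.870 ; ee: -0.004 -0.006 0.838 ; effort: 13.480 -2.131 0.404
step 10 ; theta: -0.509 0.870 -0.314 ; qd: -2.230 2.296 -1.771 ; ee: -0.004 0.004 0.829 ; effort: 14.626 -2.007 0.376
step 11 ; theta: -0.542 0.903 -0.340 ; qd: -2.110 2.131 -1.681 ; ee: -0.004 0.013 0.820 ; effort: 15.397 -1.985 0.368
step 12 ; theta: -0.573 0.934 -0.364 ; qd: -1.993 1.981 -1.601 ; ee: -0.004 0.021 0.811 ; effort: 15.893 -2.037 0.375
step 13 ; theta: -0.602 0.963 -0.388 ; qd: -1.880 1.845 -1.528 ; ee: -0.005 0.030 0.802 ; effort: 16.190 -2.140 0.393
step 14 ; theta: -0.629 0.989 -0.410 ; qd: -1.772 1.721 -1.462 ; ee: -0.005 0.037 0.793 ; effort: 16.342 -2.279 0.418
step 15 ; theta: -0.655 1.014 -0.432 ; qd: -1.669 1.609 -1.403 ; ee: -0.005 0.045 0.785 ; effort: 16.392 -2.441 0.447
step 16 ; theta: -0.679 1.038 -0.452 ; qd: -1.572 1.508 -1.349 ; ee: -0.005 0.051 0.777 ; effort: 16.369 -2.615 0.479
step 17 ; theta: -0.702 1.059 -0.472 ; qd: -1.480 1.415 -1.300 ; ee: -0.006 0.057 0.769 ; effort: 16.296 -2.797 0.512
step 18 ; theta: -0.724 1.080 -0.491 ; qd: -1.393 1.330 -1.255 ; ee: -0.006 0.063 0.762 ; effort: 16.189 -2.979 0.545
step 19 ; theta: -0.744 1.099 -0.510 ; qd: -1.312 1.252 -1.214 ; ee: -0.006 0.068 0.754 ; effort: 16.061 -3.159 0.578
step 20 ; theta: -0.763 1.118 -0.528 ; qd: -1.235 1.180 -1.176 ; ee: -0.007 0.073 0.747 ; effort: 15.919 -3.334 0.609
step 21 ; theta: -0.781 1.135 -0.545 ; qd: -1.162 1.113 -1.140 ; ee: -0.007 0.077 0.740 ; effort: 15.771 -3.503 0.638
step 22 ; theta: -0.798 1.151 -0.562 ; qd: -1.094 1.051 -1.107 ; ee: -0.008 0.081 0.734 ; effort: 15.621 -3.663 0.666
step 23 ; theta: -0.814 1.166 -0.578 ; qd: -1.030 0.994 -1.076 ; ee: -0.008 0.085 0.727 ; effort: 15.472 -3.816 0.692
step 24 ; theta: -0.829 1.181 -0.594 ; qd: -0.969 0.940 -1.046 ; ee: -0.009 0.088 0.721 ; effort: 15.326 -3.959 0.715
step 25 ; theta: -0.843 1.194 -0.610 ; qd: -0.913 0.889 -1.018 ; ee: -0.009 0.091 0.716 ; effort: 15.185 -4.093 0.737
step 26 ; theta: -0.856 1.207 -0.625 ; qd: -0.859 0.842 -0.992 ; ee: -0.010 0.094 0.710 ; effort: 15.049 -4.219 0.757
step 27 ; theta: -0.869 1.220 -0.640 ; qd: -0.808 0.797 -0.967 ; ee: -0.010 0.096 0.704 ; effort: 14.920 -4.337 0.774
step 28 ; theta: -0.880 1.231 -0.654 ; qd: -0.761 0.755 -0.943 ; ee: -0.011 0.098 0.699 ; effort: 14.796 -4.446 0.791
step 29 ; theta: -0.891 1.242 -0.668 ; qd: -0.716 0.715 -0.920 ; ee: -0.012 0.100 0.694 ; effort: 14.679 -4.547 0.805
step 30 ; theta: -0.902 1.253 -0.682 ; qd: -0.673 0.677 -0.898 ; ee: -0.012 0.102 0.689 ; effort: 14.569 -4.642 0.818
step 31 ; theta: -0.912 1.263 -0.695 ; qd: -0.633 0.641 -0.876 ; ee: -0.013 0.103 0.685 ; effort: 14.464 -4.729 0.830
step 32 ; theta: -0.921 1.272 -0.708 ; qd: -0.596 0.607 -0.856 ; ee: -0.013 0.104 0.680 ; effort: 14.366 -4.810 0.840
step 33 ; theta: -0.930 1.281 -0.721 ; qd: -0.560 0.575 -0.836 ; ee: -0.014 0.106 0.676 ; effort: 14.273 -4.885 0.849
step 34 ; theta: -0.938 1.289 -0.733 ; qd: -0.527 0.545 -0.817 ; ee: -0.015 0.107 0.672 ; effort: 14.185 -4.955 0.857
step 35 ; theta: -0.945 1.297 -0.745 ; qd: -0.495 0.516 -0.799 ; ee: -0.015 0.108 0.668 ; effort: 14.103 -5.019 0.864
step 36 ; theta: -0.953 1.305 -0.757 ; qd: -0.465 0.488 -0.781 ; ee: -0.016 0.108 0.665 ; effort: 14.025 -5.079 0.871
step 37 ; theta: -0.959 1.312 -0.769 ; qd: -0.437 0.462 -0.764 ; ee: -0.017 0.109 0.661 ; effort: 13.952 -5.134 0.876
step 38 ; theta: -0.966 1.319 -0.780 ; qd: -0.410 0.437 -0.748 ; ee: -0.018 0.110 0.658 ; effort: 13.883 -5.185 0.880
step 39 ; theta: -0.972 1.325 -0.791 ; qd: -0.385 0.413 -0.732 ; ee: -0.018 0.110 0.654 ; effort: 13.817 -5.232 0.884
step 40 ; theta: -0.977 1.331 -0.802 ; qd: -0.362 0.391 -0.716 ; ee: -0.019 0.111 0.651 ; effort: 13.756 -5.276 0.888
step 41 ; theta: -0.982 1.337 -0.812 ; qd: -0.340 0.369 -0.701 ; ee: -0.020 0.111 0.648 ; effort: 13.698 -5.317 0.891
step 42 ; theta: -0.987 1.342 -0.823 ; qd: -0.319 0.349 -0.686 ; ee: -0.020 0.111 0.645 ; effort: 13.643 -5.355 0.893
step 43 ; theta: -0.992 1.347 -0.833 ; qd: -0.299 0.330 -0.672 ; ee: -0.021 0.112 0.642 ; effort: 13.591 -5.390 0.895
step 44 ; theta: -0.996 1.352 -0.843 ; qd: -0.280 0.311 -0.658 ; ee: -0.022 0.112 0.640 ; effort: 13.748 22.358 -6.075
step 45 ; theta: -1.004 1.366 -0.860 ; qd: -0.776 1.580 -1.592 ; ee: -0.023 0.110 0.634 ; effort: 14.191 15.603 -3.980
step 46 ; theta: -1.019 1.397 -0.887 ; qd: -1.118 2.540 -2.041 ; ee: -0.024 0.105 0.621 ; effort: 14.814 10.286 -2.534
step 47 ; theta: -1.037 1.440 -0.919 ; qd: -1.323 3.224 -2.243 ; ee: -0.025 0.098 0.605
final ee position (m): -0.025 0.098 0.605


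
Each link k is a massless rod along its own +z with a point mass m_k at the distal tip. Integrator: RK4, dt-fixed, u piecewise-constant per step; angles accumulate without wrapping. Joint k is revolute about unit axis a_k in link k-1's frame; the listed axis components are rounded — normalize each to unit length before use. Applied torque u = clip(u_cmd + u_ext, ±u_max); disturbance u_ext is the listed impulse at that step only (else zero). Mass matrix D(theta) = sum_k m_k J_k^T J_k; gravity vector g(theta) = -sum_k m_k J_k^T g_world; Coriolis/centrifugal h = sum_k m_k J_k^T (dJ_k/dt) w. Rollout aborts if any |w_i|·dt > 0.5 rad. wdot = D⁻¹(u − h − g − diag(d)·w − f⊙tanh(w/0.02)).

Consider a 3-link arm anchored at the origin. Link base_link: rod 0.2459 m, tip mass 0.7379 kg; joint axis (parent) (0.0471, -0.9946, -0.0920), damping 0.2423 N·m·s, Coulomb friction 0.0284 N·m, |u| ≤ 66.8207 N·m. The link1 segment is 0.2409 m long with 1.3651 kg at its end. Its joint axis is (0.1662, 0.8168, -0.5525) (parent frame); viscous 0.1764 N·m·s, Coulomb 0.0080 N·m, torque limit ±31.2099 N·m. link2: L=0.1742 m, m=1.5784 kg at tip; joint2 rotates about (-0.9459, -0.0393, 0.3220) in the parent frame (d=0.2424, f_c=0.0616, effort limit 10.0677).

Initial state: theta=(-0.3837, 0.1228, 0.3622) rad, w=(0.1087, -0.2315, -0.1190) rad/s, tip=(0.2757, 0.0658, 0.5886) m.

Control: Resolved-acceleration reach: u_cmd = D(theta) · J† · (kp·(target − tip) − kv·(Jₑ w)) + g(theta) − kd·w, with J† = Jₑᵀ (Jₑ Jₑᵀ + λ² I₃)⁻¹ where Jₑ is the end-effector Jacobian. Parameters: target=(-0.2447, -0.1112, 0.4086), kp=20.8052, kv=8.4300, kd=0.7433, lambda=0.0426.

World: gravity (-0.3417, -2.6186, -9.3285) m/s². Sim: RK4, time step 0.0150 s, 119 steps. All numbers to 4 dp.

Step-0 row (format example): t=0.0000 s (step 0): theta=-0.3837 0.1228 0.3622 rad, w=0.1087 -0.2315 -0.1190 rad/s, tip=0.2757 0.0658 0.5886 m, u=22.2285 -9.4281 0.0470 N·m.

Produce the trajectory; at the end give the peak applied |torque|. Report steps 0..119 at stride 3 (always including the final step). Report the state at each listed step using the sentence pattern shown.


t=0.0450 s (step 3): theta=-0.3456 0.1521 0.3735 rad, w=1.2317 0.8635 0.1527 rad/s, tip=0.2626 0.0632 0.5940 m, u=16.2019 -7.9119 -0.0948 N·m.
t=0.0900 s (step 6): theta=-0.2806 0.1919 0.3761 rad, w=1.6297 0.9062 0.0064 rad/s, tip=0.2372 0.0567 0.6045 m, u=11.4437 -5.9422 0.0049 N·m.
t=0.1350 s (step 9): theta=-0.2021 0.2324 0.3755 rad, w=1.8405 0.8921 -0.0274 rad/s, tip=0.2033 0.0488 0.6167 m, u=7.6201 -4.3609 -0.0026 N·m.
t=0.1800 s (step 12): theta=-0.1171 0.2714 0.3733 rad, w=1.9262 0.8502 -0.0644 rad/s, tip=0.1641 0.0403 0.6280 m, u=4.4972 -3.1083 0.0119 N·m.
t=0.2250 s (step 15): theta=-0.0301 0.3087 0.3696 rad, w=1.9355 0.8120 -0.0940 rad/s, tip=0.1222 0.0316 0.6370 m, u=1.9261 -2.1357 0.0425 N·m.
t=0.2700 s (step 18): theta=0.0562 0.3444 0.3649 rad, w=1.8952 0.7817 -0.1106 rad/s, tip=0.0796 0.0229 0.6431 m, u=-0.2011 -1.3856 0.0817 N·m.
t=0.3150 s (step 21): theta=0.1399 0.3789 0.3597 rad, w=1.8232 0.7588 -0.1158 rad/s, tip=0.0377 0.0145 0.6461 m, u=-1.9661 -0.8123 0.1274 N·m.
t=0.3600 s (step 24): theta=0.2198 0.4126 0.3544 rad, w=1.7321 0.7423 -0.1118 rad/s, tip=-0.0023 0.0063 0.6462 m, u=-3.4317 -0.3810 0.1784 N·m.
t=0.4050 s (step 27): theta=0.2955 0.4456 0.3496 rad, w=1.6310 0.7312 -0.1012 rad/s, tip=-0.0398 -0.0016 0.6437 m, u=-4.6481 -0.0649 0.2334 N·m.
t=0.4500 s (step 30): theta=0.3664 0.4783 0.3453 rad, w=1.5260 0.7240 -0.0858 rad/s, tip=-0.0743 -0.0092 0.6392 m, u=-5.6561 0.1576 0.2911 N·m.
t=0.4950 s (step 33): theta=0.4327 0.5107 0.3418 rad, w=1.4211 0.7195 -0.0675 rad/s, tip=-0.1057 -0.0165 0.6330 m, u=-6.4901 0.3039 0.3504 N·m.
t=0.5400 s (step 36): theta=0.4943 0.5429 0.3391 rad, w=1.3191 0.7162 -0.0476 rad/s, tip=-0.1339 -0.0235 0.6257 m, u=-7.1788 0.3885 0.4101 N·m.
t=0.5850 s (step 39): theta=0.5514 0.5750 0.3374 rad, w=1.2213 0.7126 -0.0291 rad/s, tip=-0.1591 -0.0303 0.6176 m, u=-7.7468 0.4240 0.4713 N·m.
t=0.6300 s (step 42): theta=0.6042 0.6069 0.3363 rad, w=1.1279 0.7066 -0.0162 rad/s, tip=-0.1813 -0.0370 0.6091 m, u=-8.2147 0.4207 0.5368 N·m.
t=0.6750 s (step 45): theta=0.6529 0.6385 0.3358 rad, w=1.0400 0.6990 -0.0078 rad/s, tip=-0.2008 -0.0435 0.6004 m, u=-8.5997 0.3857 0.6053 N·m.
t=0.7200 s (step 48): theta=0.6978 0.6697 0.3355 rad, w=0.9581 0.6902 -0.0011 rad/s, tip=-0.2178 -0.0499 0.5916 m, u=-8.9163 0.3253 0.6736 N·m.
t=0.7650 s (step 51): theta=0.7392 0.7004 0.3355 rad, w=0.8823 0.6800 0.0046 rad/s, tip=-0.2326 -0.0561 0.5830 m, u=-9.1763 0.2455 0.7403 N·m.
t=0.8100 s (step 54): theta=0.7773 0.7307 0.3358 rad, w=0.8122 0.6683 0.0099 rad/s, tip=-0.2454 -0.0623 0.5747 m, u=-9.3896 0.1512 0.8045 N·m.
t=0.8550 s (step 57): theta=0.8123 0.7605 0.3363 rad, w=0.7480 0.6554 0.0160 rad/s, tip=-0.2564 -0.0684 0.5666 m, u=-9.5643 0.0460 0.8646 N·m.
t=0.9000 s (step 60): theta=0.8446 0.7896 0.3372 rad, w=0.6892 0.6416 0.0237 rad/s, tip=-0.2658 -0.0743 0.5588 m, u=-9.7070 -0.0667 0.9195 N·m.
t=0.9450 s (step 63): theta=0.8744 0.8181 0.3385 rad, w=0.6355 0.6270 0.0337 rad/s, tip=-0.2738 -0.0801 0.5514 m, u=-9.8233 -0.1843 0.9682 N·m.
t=0.9900 s (step 66): theta=0.9019 0.8460 0.3402 rad, w=0.5867 0.6117 0.0460 rad/s, tip=-0.2805 -0.0858 0.5444 m, u=-9.9175 -0.3045 1.0104 N·m.
t=1.0350 s (step 69): theta=0.9272 0.8731 0.3426 rad, w=0.5422 0.5954 0.0595 rad/s, tip=-0.2861 -0.0912 0.5377 m, u=-9.9933 -0.4253 1.0469 N·m.
t=1.0800 s (step 72): theta=0.9507 0.8995 0.3456 rad, w=0.5013 0.5782 0.0730 rad/s, tip=-0.2908 -0.0964 0.5314 m, u=-10.0537 -0.5452 1.0790 N·m.
t=1.1250 s (step 75): theta=0.9724 0.9251 0.3491 rad, w=0.4639 0.5600 0.0859 rad/s, tip=-0.2947 -0.1014 0.5254 m, u=-10.1012 -0.6632 1.1072 N·m.
t=1.1700 s (step 78): theta=0.9925 0.9499 0.3532 rad, w=0.4295 0.5413 0.0979 rad/s, tip=-0.2978 -0.1061 0.5197 m, u=-10.1378 -0.7788 1.1320 N·m.
t=1.2150 s (step 81): theta=1.0111 0.9738 0.3579 rad, w=0.3979 0.5220 0.1091 rad/s, tip=-0.3002 -0.1106 0.5144 m, u=-10.1652 -0.8912 1.1537 N·m.
t=1.2600 s (step 84): theta=1.0283 0.9968 0.3630 rad, w=0.3690 0.5026 0.1195 rad/s, tip=-0.3022 -0.1149 0.5094 m, u=-10.1848 -1.0001 1.1724 N·m.
t=1.3050 s (step 87): theta=1.0443 1.0190 0.3686 rad, w=0.3423 0.4830 0.1290 rad/s, tip=-0.3036 -0.1189 0.5046 m, u=-10.1978 -1.1052 1.1885 N·m.
t=1.3500 s (step 90): theta=1.0591 1.0402 0.3746 rad, w=0.3178 0.4636 0.1377 rad/s, tip=-0.3047 -0.1227 0.5002 m, u=-10.2053 -1.2062 1.2019 N·m.
t=1.3950 s (step 93): theta=1.0729 1.0606 0.3810 rad, w=0.2952 0.4442 0.1457 rad/s, tip=-0.3054 -0.1263 0.4960 m, u=-10.2080 -1.3031 1.2130 N·m.
t=1.4400 s (step 96): theta=1.0857 1.0802 0.3877 rad, w=0.2744 0.4252 0.1529 rad/s, tip=-0.3057 -0.1296 0.4921 m, u=-10.2067 -1.3957 1.2220 N·m.
t=1.4850 s (step 99): theta=1.0976 1.0989 0.3947 rad, w=0.2553 0.4065 0.1594 rad/s, tip=-0.3059 -0.1327 0.4883 m, u=-10.2020 -1.4841 1.2288 N·m.
t=1.5300 s (step 102): theta=1.1087 1.1168 0.4020 rad, w=0.2376 0.3883 0.1653 rad/s, tip=-0.3058 -0.1356 0.4848 m, u=-10.1945 -1.5682 1.2339 N·m.
t=1.5750 s (step 105): theta=1.1190 1.1338 0.4095 rad, w=0.2212 0.3705 0.1705 rad/s, tip=-0.3055 -0.1382 0.4816 m, u=-10.1846 -1.6481 1.2372 N·m.
t=1.6200 s (step 108): theta=1.1286 1.1501 0.4173 rad, w=0.2061 0.3533 0.1752 rad/s, tip=-0.3051 -0.1407 0.4785 m, u=-10.1728 -1.7240 1.2388 N·m.
t=1.6650 s (step 111): theta=1.1376 1.1656 0.4252 rad, w=0.1922 0.3366 0.1792 rad/s, tip=-0.3045 -0.1429 0.4756 m, u=-10.1593 -1.7958 1.2391 N·m.
t=1.7100 s (step 114): theta=1.1459 1.1804 0.4334 rad, w=0.1793 0.3205 0.1828 rad/s, tip=-0.3038 -0.1450 0.4728 m, u=-10.1444 -1.8638 1.2380 N·m.
t=1.7550 s (step 117): theta=1.1537 1.1944 0.4417 rad, w=0.1673 0.3050 0.1858 rad/s, tip=-0.3031 -0.1469 0.4703 m, u=-10.1285 -1.9281 1.2356 N·m.
t=1.7850 s (step 119): theta=1.1586 1.2034 0.4473 rad, w=0.1598 0.2950 0.1876 rad/s, tip=-0.3025 -0.1481 0.4686 m.
max |u| (N·m): 22.2285


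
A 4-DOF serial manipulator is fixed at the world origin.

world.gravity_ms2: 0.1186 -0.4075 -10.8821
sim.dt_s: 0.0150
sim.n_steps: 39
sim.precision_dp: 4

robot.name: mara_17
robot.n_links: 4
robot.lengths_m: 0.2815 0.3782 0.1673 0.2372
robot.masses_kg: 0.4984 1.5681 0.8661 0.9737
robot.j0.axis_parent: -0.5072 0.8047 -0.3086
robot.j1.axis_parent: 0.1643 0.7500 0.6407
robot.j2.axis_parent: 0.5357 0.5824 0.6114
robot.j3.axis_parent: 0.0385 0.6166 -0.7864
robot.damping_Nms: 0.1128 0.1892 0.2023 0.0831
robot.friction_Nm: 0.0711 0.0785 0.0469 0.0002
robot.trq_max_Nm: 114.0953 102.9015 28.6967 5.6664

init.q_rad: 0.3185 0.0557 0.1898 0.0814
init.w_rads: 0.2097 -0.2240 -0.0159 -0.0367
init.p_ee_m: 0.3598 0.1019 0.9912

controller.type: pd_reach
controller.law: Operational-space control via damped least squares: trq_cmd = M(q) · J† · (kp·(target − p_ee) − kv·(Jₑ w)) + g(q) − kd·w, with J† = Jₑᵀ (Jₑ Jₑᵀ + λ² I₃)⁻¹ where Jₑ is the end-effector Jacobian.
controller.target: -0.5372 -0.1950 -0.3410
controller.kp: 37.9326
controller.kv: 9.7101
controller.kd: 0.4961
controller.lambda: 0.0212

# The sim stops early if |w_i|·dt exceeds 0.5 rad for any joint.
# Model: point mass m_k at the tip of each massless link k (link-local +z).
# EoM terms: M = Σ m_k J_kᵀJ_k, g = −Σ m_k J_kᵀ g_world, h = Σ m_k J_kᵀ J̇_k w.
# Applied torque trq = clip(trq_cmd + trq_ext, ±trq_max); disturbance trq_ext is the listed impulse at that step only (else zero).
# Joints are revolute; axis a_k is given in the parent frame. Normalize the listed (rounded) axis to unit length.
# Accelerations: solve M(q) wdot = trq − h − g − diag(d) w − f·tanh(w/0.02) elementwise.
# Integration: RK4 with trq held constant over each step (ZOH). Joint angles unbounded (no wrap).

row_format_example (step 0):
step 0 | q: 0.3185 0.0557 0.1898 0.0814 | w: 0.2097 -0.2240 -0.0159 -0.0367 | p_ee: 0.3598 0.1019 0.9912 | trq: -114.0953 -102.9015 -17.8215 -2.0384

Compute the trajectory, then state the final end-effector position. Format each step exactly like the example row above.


step 1 | q: 0.3305 -0.0020 0.2345 0.1659 | w: 1.2763 -7.1401 5.4144 11.5181 | p_ee: 0.3580 0.1046 0.9888 | trq: -114.0953 -102.9015 -17.3871 -5.6664
step 2 | q: 0.3553 -0.1508 0.3682 0.3503 | w: 1.8201 -12.2624 12.0210 12.8559 | p_ee: 0.3456 0.1067 0.9810 | trq: -69.8663 -63.2471 -12.5384 -5.6664
step 3 | q: 0.3786 -0.3428 0.5732 0.5070 | w: 1.1974 -13.2492 15.1982 7.9910 | p_ee: 0.3171 0.1087 0.9669 | trq: -40.6197 -28.6955 -7.6540 -1.7840
step 4 | q: 0.3883 -0.5287 0.7515 0.6858 | w: 0.2170 -11.7973 9.3347 14.6130 | p_ee: 0.2775 0.1136 0.9475 | trq: -29.3562 -11.0563 -1.8225 -4.2840
step 5 | q: 0.3850 -0.7047 0.9380 0.7900 | w: -0.7042 -11.6048 14.5389 1.2405 | p_ee: 0.2312 0.1212 0.9269 | trq: -28.6540 -1.3447 -2.3836 3.1052
step 6 | q: 0.3705 -0.8638 1.0657 0.9458 | w: -1.1520 -9.9013 4.4081 16.3341 | p_ee: 0.1805 0.1275 0.9040 | trq: -13.6280 5.5424 2.9238 -4.6851
step 7 | q: 0.3455 -1.0151 1.1985 1.0485 | w: -2.2040 -10.1640 11.9506 -0.1057 | p_ee: 0.1281 0.1337 0.8808 | trq: -22.9991 8.7732 -0.2261 4.1281
step 8 | q: 0.3101 -1.1586 1.3235 1.1314 | w: -2.5197 -9.0841 5.4768 9.8919 | p_ee: 0.0746 0.1382 0.8568 | trq: -7.4748 11.3391 3.0311 -1.4874
step 9 | q: 0.2664 -1.2938 1.4226 1.2321 | w: -3.3042 -8.9490 7.4827 4.0636 | p_ee: 0.0197 0.1384 0.8308 | trq: -7.9079 12.6829 2.2028 1.5605
step 10 | q: 0.2130 -1.4246 1.5241 1.3005 | w: -3.8247 -8.5129 6.1738 4.8769 | p_ee: -0.0349 0.1370 0.8044 | trq: -0.7899 12.9038 2.9938 0.8682
step 11 | q: 0.1516 -1.5500 1.6129 1.3679 | w: -4.3669 -8.2059 5.6989 4.0691 | p_ee: -0.0897 0.1320 0.7764 | trq: 4.5302 12.4403 3.4116 1.0873
step 12 | q: 0.0826 -1.6708 1.6937 1.4249 | w: -4.8421 -7.9028 5.0891 3.5082 | p_ee: -0.1440 0.1241 0.7469 | trq: 10.1118 11.2809 3.9443 1.1698
step 13 | q: 0.0070 -1.7871 1.7649 1.4737 | w: -5.2342 -7.5928 4.4047 2.9756 | p_ee: -0.1976 0.1135 0.7157 | trq: 15.4833 9.5802 4.5514 1.2483
step 14 | q: -0.0737 -1.8985 1.8252 1.5147 | w: -5.5117 -7.2476 3.6016 2.4852 | p_ee: -0.2500 0.1004 0.6826 | trq: 20.3701 7.5088 5.2284 1.3176
step 15 | q: -0.1576 -2.0044 1.8725 1.5486 | w: -5.6430 -6.8348 2.6531 2.0520 | p_ee: -0.3008 0.0855 0.6472 | trq: 24.4188 5.2975 5.9493 1.3681
step 16 | q: -0.2422 -2.1035 1.9048 1.5763 | w: -5.6092 -6.3268 1.5716 1.6920 | p_ee: -0.3495 0.0695 0.6095 | trq: 27.2550 3.2246 6.6625 1.3868
step 17 | q: -0.3253 -2.1944 1.9206 1.5991 | w: -5.4238 -5.7223 0.4417 1.4095 | p_ee: -0.3954 0.0534 0.5695 | trq: 28.6134 1.5558 7.2881 1.3656
step 18 | q: -0.4049 -2.2758 1.9205 1.6177 | w: -5.1552 -5.0814 -0.5410 1.1613 | p_ee: -0.4377 0.0382 0.5273 | trq: 28.4961 0.4496 7.7091 1.3226
step 19 | q: -0.4805 -2.3478 1.9077 1.6328 | w: -4.8757 -4.4709 -1.2541 0.9462 | p_ee: -0.4756 0.0245 0.4835 | trq: 27.3108 -0.1514 7.8877 1.2575
step 20 | q: -0.5520 -2.4111 1.8861 1.6450 | w: -4.6231 -3.9206 -1.7004 0.7841 | p_ee: -0.5087 0.0129 0.4389 | trq: 25.5930 -0.4282 7.8685 1.1617
step 21 | q: -0.6200 -2.4667 1.8595 1.6552 | w: -4.4157 -3.4453 -1.9098 0.6588 | p_ee: -0.5369 0.0033 0.3943 | trq: 23.7588 -0.5629 7.6950 1.0477
step 22 | q: -0.6852 -2.5155 1.8309 1.6638 | w: -4.2431 -3.0273 -1.9640 0.5780 | p_ee: -0.5604 -0.0044 0.3502 | trq: 22.0646 -0.6931 7.4251 0.9148
step 23 | q: -0.7479 -2.5584 1.8021 1.6716 | w: -4.0924 -2.6500 -1.9232 0.5332 | p_ee: -0.5794 -0.0107 0.3074 | trq: 20.6252 -0.8930 7.0953 0.7705
step 24 | q: -0.8084 -2.5957 1.7744 1.6790 | w: -3.9538 -2.3026 -1.8242 0.5097 | p_ee: -0.5944 -0.0159 0.2663 | trq: 19.4765 -1.1938 6.7258 0.6248
step 25 | q: -0.8669 -2.6280 1.7483 1.6861 | w: -3.8207 -1.9794 -1.6901 0.4954 | p_ee: -0.6060 -0.0204 0.2270 | trq: 18.6145 -1.6012 6.3295 0.4857
step 26 | q: -0.9233 -2.6556 1.7243 1.6932 | w: -3.6886 -1.6770 -1.5363 0.4822 | p_ee: -0.6147 -0.0245 0.1899 | trq: 18.0152 -2.1063 5.9165 0.3583
step 27 | q: -0.9778 -2.6788 1.7026 1.7000 | w: -3.5547 -1.3939 -1.3735 0.4655 | p_ee: -0.6210 -0.0284 0.1549 | trq: 17.6449 -2.6918 5.4961 0.2457
step 28 | q: -1.0302 -2.6978 1.6833 1.7066 | w: -3.4176 -1.1293 -1.2100 0.4433 | p_ee: -0.6252 -0.0324 0.1220 | trq: 17.4665 -3.3366 5.0771 0.1492
step 29 | q: -1.0804 -2.7130 1.6665 1.7129 | w: -3.2769 -0.8827 -1.0516 0.4155 | p_ee: -0.6278 -0.0365 0.0912 | trq: 17.4429 -4.0189 4.6677 0.0687
step 30 | q: -1.1286 -2.7246 1.6519 1.7188 | w: -3.1326 -0.6541 -0.9031 0.3830 | p_ee: -0.6292 -0.0408 0.0623 | trq: 17.5389 -4.7176 4.2753 0.0035
step 31 | q: -1.1745 -2.7329 1.6394 1.7242 | w: -2.9855 -0.4433 -0.7673 0.3472 | p_ee: -0.6294 -0.0454 0.0352 | trq: 17.7227 -5.4137 3.9059 -0.0478
step 32 | q: -1.2182 -2.7381 1.6288 1.7291 | w: -2.8366 -0.2503 -0.6464 0.3097 | p_ee: -0.6289 -0.0504 0.0098 | trq: 17.9662 -6.0910 3.5641 -0.0869
step 33 | q: -1.2596 -2.7406 1.6199 1.7334 | w: -2.6872 -0.0753 -0.5409 0.2720 | p_ee: -0.6277 -0.0556 -0.0141 | trq: 18.2460 -6.7365 3.2527 -0.1152
step 34 | q: -1.2989 -2.7406 1.6126 1.7371 | w: -2.5501 0.0629 -0.4269 0.2128 | p_ee: -0.6259 -0.0611 -0.0366 | trq: 18.5484 -7.3290 2.9629 -0.1233
step 35 | q: -1.3361 -2.7388 1.6070 1.7399 | w: -2.4195 0.1750 -0.3207 0.1577 | p_ee: -0.6237 -0.0668 -0.0578 | trq: 18.8532 -7.8632 2.7045 -0.1261
step 36 | q: -1.3714 -2.7354 1.6027 1.7421 | w: -2.2807 0.2869 -0.2528 0.1345 | p_ee: -0.6212 -0.0727 -0.0777 | trq: 19.1406 -8.3498 2.4907 -0.1384
step 37 | q: -1.4046 -2.7303 1.5993 1.7439 | w: -2.1452 0.3840 -0.1978 0.1090 | p_ee: -0.6183 -0.0787 -0.0965 | trq: 19.4080 -8.7848 2.3071 -0.1420
step 38 | q: -1.4358 -2.7240 1.5967 1.7454 | w: -2.0138 0.4664 -0.1537 0.0842 | p_ee: -0.6152 -0.0847 -0.1143 | trq: 19.6500 -9.1669 2.1511 -0.1399
step 39 | q: -1.4650 -2.7164 1.5946 1.7465 | w: -1.8875 0.5340 -0.1183 0.0609 | p_ee: -0.6119 -0.0907 -0.1310
final p_ee position (m): -0.6119 -0.0907 -0.1310


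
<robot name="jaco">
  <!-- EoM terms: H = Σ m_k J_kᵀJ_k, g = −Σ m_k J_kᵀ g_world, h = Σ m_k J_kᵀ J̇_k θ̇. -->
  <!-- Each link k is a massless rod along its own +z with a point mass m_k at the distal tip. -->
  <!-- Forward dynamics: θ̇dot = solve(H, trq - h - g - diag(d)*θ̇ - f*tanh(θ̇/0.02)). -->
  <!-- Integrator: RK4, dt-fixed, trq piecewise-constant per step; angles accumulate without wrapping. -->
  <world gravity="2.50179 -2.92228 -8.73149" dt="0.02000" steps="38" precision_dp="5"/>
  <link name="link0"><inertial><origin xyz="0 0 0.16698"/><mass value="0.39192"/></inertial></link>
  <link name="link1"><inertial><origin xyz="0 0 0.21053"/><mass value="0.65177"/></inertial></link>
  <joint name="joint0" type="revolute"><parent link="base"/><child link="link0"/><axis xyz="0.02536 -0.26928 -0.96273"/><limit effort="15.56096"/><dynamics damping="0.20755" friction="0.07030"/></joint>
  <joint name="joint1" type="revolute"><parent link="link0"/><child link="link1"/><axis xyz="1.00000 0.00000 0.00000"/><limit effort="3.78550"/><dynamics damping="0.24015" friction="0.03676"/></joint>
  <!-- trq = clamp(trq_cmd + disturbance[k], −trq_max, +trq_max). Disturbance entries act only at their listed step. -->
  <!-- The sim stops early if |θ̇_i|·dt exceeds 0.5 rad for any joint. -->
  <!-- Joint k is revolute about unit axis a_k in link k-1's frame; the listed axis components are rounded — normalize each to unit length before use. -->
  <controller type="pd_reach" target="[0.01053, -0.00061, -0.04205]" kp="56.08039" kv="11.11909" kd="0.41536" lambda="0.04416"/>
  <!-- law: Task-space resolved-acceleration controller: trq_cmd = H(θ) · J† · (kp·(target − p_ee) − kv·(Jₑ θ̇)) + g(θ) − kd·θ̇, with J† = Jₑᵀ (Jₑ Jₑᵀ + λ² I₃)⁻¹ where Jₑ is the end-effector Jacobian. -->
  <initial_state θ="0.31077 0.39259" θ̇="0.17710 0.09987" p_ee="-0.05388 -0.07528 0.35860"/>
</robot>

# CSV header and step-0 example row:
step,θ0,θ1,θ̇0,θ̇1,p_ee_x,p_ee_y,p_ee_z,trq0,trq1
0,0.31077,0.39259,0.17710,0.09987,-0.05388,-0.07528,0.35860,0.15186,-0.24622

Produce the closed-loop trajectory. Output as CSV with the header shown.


step,θ0,θ1,θ̇0,θ̇1,p_ee_x,p_ee_y,p_ee_z,trq0,trq1
1,0.31180,0.39761,-0.04245,0.39350,-0.05430,-0.07617,0.35816,0.28787,-0.45310
2,0.31134,0.40662,-0.01528,0.50506,-0.05468,-0.07786,0.35739,0.27100,-0.53046
3,0.31109,0.41724,-0.01499,0.55766,-0.05516,-0.07983,0.35646,0.27238,-0.56406
4,0.31083,0.42869,-0.01480,0.58785,-0.05568,-0.08195,0.35544,0.27430,-0.58108
5,0.31058,0.44066,-0.01460,0.60996,-0.05622,-0.08415,0.35434,0.27640,-0.59203
6,0.31032,0.45304,-0.01441,0.62934,-0.05677,-0.08641,0.35317,0.27863,-0.60080
7,0.31005,0.46581,-0.01431,0.64795,-0.05733,-0.08873,0.35194,0.28097,-0.60882
8,0.30979,0.47894,-0.01429,0.66653,-0.05790,-0.09111,0.35064,0.28341,-0.61664
9,0.30952,0.49245,-0.01435,0.68535,-0.05848,-0.09353,0.34927,0.28594,-0.62444
10,0.30924,0.50634,-0.01445,0.70451,-0.05906,-0.09600,0.34783,0.28855,-0.63230
11,0.30896,0.52061,-0.01458,0.72404,-0.05965,-0.09853,0.34631,0.29121,-0.64024
12,0.30868,0.53528,-0.01472,0.74395,-0.06025,-0.10110,0.34472,0.29392,-0.64825
13,0.30840,0.55035,-0.01488,0.76425,-0.06085,-0.10372,0.34303,0.29668,-0.65634
14,0.30811,0.56583,-0.01505,0.78492,-0.06146,-0.10638,0.34126,0.29947,-0.66449
15,0.30781,0.58173,-0.01522,0.80595,-0.06207,-0.10909,0.33940,0.30230,-0.67269
16,0.30751,0.59805,-0.01540,0.82735,-0.06269,-0.11185,0.33745,0.30515,-0.68095
17,0.30721,0.61481,-0.01558,0.84909,-0.06330,-0.11465,0.33539,0.30803,-0.68923
18,0.30690,0.63200,-0.01576,0.87116,-0.06392,-0.11748,0.33323,0.31094,-0.69753
19,0.30659,0.64964,-0.01594,0.89354,-0.06454,-0.12036,0.33097,0.31386,-0.70584
20,0.30628,0.66772,-0.01613,0.91621,-0.06516,-0.12327,0.32859,0.31679,-0.71414
21,0.30596,0.68627,-0.01631,0.93916,-0.06577,-0.12621,0.32610,0.31973,-0.72241
22,0.30564,0.70527,-0.01649,0.96235,-0.06638,-0.12917,0.32349,0.32266,-0.73063
23,0.30531,0.72474,-0.01668,0.98577,-0.06699,-0.13217,0.32076,0.32559,-0.73879
24,0.30498,0.74469,-0.01685,1.00939,-0.06758,-0.13518,0.31790,0.32851,-0.74686
25,0.30464,0.76510,-0.01702,1.03316,-0.06817,-0.13821,0.31491,0.33141,-0.75483
26,0.30431,0.78599,-0.01719,1.05706,-0.06875,-0.14125,0.31179,0.33428,-0.76266
27,0.30396,0.80737,-0.01736,1.08105,-0.06932,-0.14429,0.30853,0.33711,-0.77034
28,0.30362,0.82922,-0.01751,1.10509,-0.06987,-0.14734,0.30513,0.33989,-0.77784
29,0.30327,0.85155,-0.01766,1.12913,-0.07041,-0.15038,0.30159,0.34263,-0.78512
30,0.30292,0.87437,-0.01780,1.15313,-0.07093,-0.15340,0.29790,0.34530,-0.79218
31,0.30257,0.89766,-0.01793,1.17704,-0.07143,-0.15641,0.29406,0.34789,-0.79897
32,0.30221,0.92143,-0.01805,1.20080,-0.07191,-0.15940,0.29007,0.35040,-0.80546
33,0.30185,0.94568,-0.01816,1.22437,-0.07236,-0.16234,0.28593,0.35282,-0.81163
34,0.30149,0.97039,-0.01825,1.24767,-0.07278,-0.16525,0.28164,0.35513,-0.81744
35,0.30113,0.99557,-0.01834,1.27066,-0.07318,-0.16811,0.27720,0.35732,-0.82286
36,0.30076,1.02120,-0.01841,1.29326,-0.07354,-0.17091,0.27260,0.35938,-0.82786
37,0.30039,1.04728,-0.01846,1.31541,-0.07387,-0.17364,0.26785,0.36131,-0.83240
38,0.30003,1.07380,-0.01851,1.33705,-0.07417,-0.17630,0.26295,,


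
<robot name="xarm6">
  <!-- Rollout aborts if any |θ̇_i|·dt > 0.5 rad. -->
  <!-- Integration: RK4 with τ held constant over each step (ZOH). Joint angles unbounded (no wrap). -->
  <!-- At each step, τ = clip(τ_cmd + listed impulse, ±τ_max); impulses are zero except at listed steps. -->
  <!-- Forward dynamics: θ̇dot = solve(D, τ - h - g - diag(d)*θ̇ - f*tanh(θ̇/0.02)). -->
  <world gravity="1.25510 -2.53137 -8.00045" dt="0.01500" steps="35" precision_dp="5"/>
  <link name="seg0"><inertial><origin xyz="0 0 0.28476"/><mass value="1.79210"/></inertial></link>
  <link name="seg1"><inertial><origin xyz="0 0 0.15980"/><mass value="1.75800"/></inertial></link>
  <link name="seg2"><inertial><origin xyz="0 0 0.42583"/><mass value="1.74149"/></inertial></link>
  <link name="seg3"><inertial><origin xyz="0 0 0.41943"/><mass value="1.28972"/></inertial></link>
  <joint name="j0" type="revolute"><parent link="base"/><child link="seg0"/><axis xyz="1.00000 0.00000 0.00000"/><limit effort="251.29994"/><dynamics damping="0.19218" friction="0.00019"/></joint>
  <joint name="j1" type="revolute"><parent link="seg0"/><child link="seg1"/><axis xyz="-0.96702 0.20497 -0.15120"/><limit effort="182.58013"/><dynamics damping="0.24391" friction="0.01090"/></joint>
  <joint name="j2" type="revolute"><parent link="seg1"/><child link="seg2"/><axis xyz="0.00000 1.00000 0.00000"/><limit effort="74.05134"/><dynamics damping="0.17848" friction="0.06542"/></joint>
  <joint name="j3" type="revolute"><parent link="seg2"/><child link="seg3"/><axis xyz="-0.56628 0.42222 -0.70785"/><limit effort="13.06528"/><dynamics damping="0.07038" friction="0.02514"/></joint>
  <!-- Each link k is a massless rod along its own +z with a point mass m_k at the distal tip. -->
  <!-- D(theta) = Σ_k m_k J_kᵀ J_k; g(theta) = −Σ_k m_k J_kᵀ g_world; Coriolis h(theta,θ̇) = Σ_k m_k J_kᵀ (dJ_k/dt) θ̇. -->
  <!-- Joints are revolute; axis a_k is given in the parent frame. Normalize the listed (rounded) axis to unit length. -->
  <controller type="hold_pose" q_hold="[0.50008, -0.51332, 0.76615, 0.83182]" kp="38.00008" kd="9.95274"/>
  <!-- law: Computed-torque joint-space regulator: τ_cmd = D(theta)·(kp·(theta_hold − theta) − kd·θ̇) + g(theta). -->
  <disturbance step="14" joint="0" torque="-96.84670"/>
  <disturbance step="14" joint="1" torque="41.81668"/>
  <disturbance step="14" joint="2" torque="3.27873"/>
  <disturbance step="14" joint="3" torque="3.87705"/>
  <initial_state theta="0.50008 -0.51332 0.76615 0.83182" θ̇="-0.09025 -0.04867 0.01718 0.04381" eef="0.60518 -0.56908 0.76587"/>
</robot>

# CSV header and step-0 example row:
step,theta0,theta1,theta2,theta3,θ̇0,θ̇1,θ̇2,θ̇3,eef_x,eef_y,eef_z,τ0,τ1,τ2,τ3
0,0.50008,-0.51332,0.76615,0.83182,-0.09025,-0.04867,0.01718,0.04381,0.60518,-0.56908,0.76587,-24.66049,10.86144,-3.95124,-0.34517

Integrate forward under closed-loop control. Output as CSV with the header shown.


step,theta0,theta1,theta2,theta3,θ̇0,θ̇1,θ̇2,θ̇3,eef_x,eef_y,eef_z,τ0,τ1,τ2,τ3
1,0.49886,-0.51392,0.76638,0.83237,-0.07277,-0.03219,0.01419,0.02994,0.60527,-0.56815,0.76629,-24.82240,10.94164,-3.89970,-0.32462
2,0.49788,-0.51431,0.76658,0.83274,-0.05803,-0.01967,0.01164,0.01896,0.60535,-0.56738,0.76665,-24.97597,11.01808,-3.85317,-0.30573
3,0.49710,-0.51453,0.76674,0.83296,-0.04577,-0.01075,0.00933,0.01134,0.60542,-0.56674,0.76696,-25.12103,11.09080,-3.81114,-0.28878
4,0.49649,-0.51465,0.76686,0.83309,-0.03568,-0.00488,0.00722,0.00666,0.60548,-0.56622,0.76723,-25.25750,11.15978,-3.77313,-0.27371
5,0.49602,-0.51469,0.76695,0.83317,-0.02737,-0.00125,0.00536,0.00392,0.60553,-0.56581,0.76745,-25.38539,11.22489,-3.73871,-0.26023
6,0.49566,-0.51469,0.76702,0.83322,-0.02046,0.00087,0.00379,0.00225,0.60556,-0.56549,0.76763,-25.50481,11.28599,-3.70744,-0.24802
7,0.49540,-0.51467,0.76707,0.83324,-0.01467,0.00202,0.00251,0.00117,0.60559,-0.56524,0.76776,-25.61592,11.34304,-3.67897,-0.23688
8,0.49522,-0.51464,0.76710,0.83325,-0.00979,0.00254,0.00147,0.00041,0.60561,-0.56506,0.76787,-25.71897,11.39605,-3.65297,-0.22666
9,0.49510,-0.51460,0.76712,0.83325,-0.00567,0.00267,0.00063,-0.00015,0.60562,-0.56495,0.76794,-25.81421,11.44511,-3.62919,-0.21729
10,0.49504,-0.51456,0.76712,0.83325,-0.00217,0.00258,-0.00003,-0.00059,0.60563,-0.56488,0.76798,-25.90197,11.49034,-3.60741,-0.20867
11,0.49503,-0.51452,0.76711,0.83324,0.00079,0.00236,-0.00057,-0.00093,0.60563,-0.56486,0.76800,-25.98256,11.53189,-3.58744,-0.20077
12,0.49506,-0.51449,0.76710,0.83322,0.00327,0.00208,-0.00099,-0.00120,0.60562,-0.56488,0.76799,-26.05634,11.56992,-3.56915,-0.19353
13,0.49513,-0.51446,0.76709,0.83320,0.00536,0.00178,-0.00132,-0.00141,0.60562,-0.56493,0.76797,-26.12365,11.60460,-3.55239,-0.18690
14,0.49522,-0.51443,0.76706,0.83318,0.00708,0.00148,-0.00158,-0.00157,0.60561,-0.56501,0.76793,-123.03157,53.45280,-0.25833,3.69620
15,0.48705,-0.52268,0.76697,0.83313,-1.08828,-1.08332,-0.01529,-0.00966,0.60461,-0.56274,0.77041,-11.29072,5.22541,-4.01670,-0.77076
16,0.47232,-0.53698,0.76663,0.83284,-0.87931,-0.83117,-0.02905,-0.02586,0.60279,-0.55848,0.77503,-12.64956,5.84807,-3.94939,-0.71096
17,0.46048,-0.54789,0.76613,0.83239,-0.70310,-0.63090,-0.03557,-0.03312,0.60128,-0.55491,0.77894,-13.92983,6.43678,-3.89508,-0.65725
18,0.45107,-0.55612,0.76558,0.83187,-0.55399,-0.47114,-0.03735,-0.03489,0.60005,-0.55196,0.78219,-15.13193,6.99073,-3.84943,-0.60813
19,0.44372,-0.56220,0.76502,0.83136,-0.42760,-0.34338,-0.03614,-0.03312,0.59906,-0.54958,0.78485,-16.25686,7.50951,-3.80992,-0.56289
20,0.43812,-0.56656,0.76450,0.83089,-0.32040,-0.24105,-0.03308,-0.02922,0.59828,-0.54769,0.78698,-17.30617,7.99317,-3.77482,-0.52102
21,0.43401,-0.56955,0.76403,0.83048,-0.22951,-0.15901,-0.02898,-0.02427,0.59769,-0.54626,0.78862,-18.28185,8.44213,-3.74286,-0.48212
22,0.43115,-0.57143,0.76363,0.83016,-0.15254,-0.09323,-0.02435,-0.01912,0.59726,-0.54522,0.78984,-19.18625,8.85715,-3.71309,-0.44584
23,0.42935,-0.57242,0.76330,0.82990,-0.08752,-0.04052,-0.01954,-0.01436,0.59697,-0.54453,0.79068,-20.02201,9.23924,-3.68475,-0.41185
24,0.42845,-0.57271,0.76304,0.82972,-0.03316,0.00082,-0.01475,-0.01013,0.59679,-0.54415,0.79119,-20.79195,9.59019,-3.65718,-0.37993
25,0.42829,-0.57247,0.76286,0.82960,0.01098,0.03079,-0.00997,-0.00613,0.59672,-0.54404,0.79141,-21.49899,9.91288,-3.62964,-0.34984
26,0.42873,-0.57183,0.76274,0.82953,0.04743,0.05380,-0.00562,-0.00284,0.59673,-0.54416,0.79138,-22.14615,10.20710,-3.60162,-0.32144
27,0.42966,-0.57089,0.76268,0.82951,0.07760,0.07195,-0.00188,-0.00021,0.59680,-0.54449,0.79113,-22.73663,10.47382,-3.57316,-0.29476
28,0.43101,-0.56970,0.76268,0.82952,0.10234,0.08612,0.00125,0.00193,0.59693,-0.54498,0.79071,-23.27362,10.71462,-3.54461,-0.26983
29,0.43270,-0.56833,0.76272,0.82956,0.12231,0.09699,0.00383,0.00365,0.59710,-0.54561,0.79014,-23.76032,10.93111,-3.51641,-0.24668
30,0.43465,-0.56682,0.76279,0.82963,0.13813,0.10508,0.00592,0.00501,0.59731,-0.54637,0.78944,-24.19987,11.12488,-3.48899,-0.22533
31,0.43681,-0.56520,0.76289,0.82971,0.15031,0.11083,0.00759,0.00607,0.59755,-0.54721,0.78865,-24.59535,11.29751,-3.46272,-0.20575
32,0.43913,-0.56352,0.76302,0.82981,0.15934,0.11464,0.00890,0.00687,0.59781,-0.54813,0.78777,-24.94979,11.45055,-3.43787,-0.18792
33,0.44157,-0.56178,0.76316,0.82992,0.16564,0.11681,0.00990,0.00745,0.59808,-0.54910,0.78684,-25.26611,11.58547,-3.41463,-0.17178
34,0.44408,-0.56003,0.76331,0.83003,0.16958,0.11764,0.01063,0.00785,0.59836,-0.55012,0.78587,-25.54713,11.70370,-3.39312,-0.15727
35,0.44663,-0.55827,0.76348,0.83015,0.17150,0.11737,0.01114,0.00810,0.59864,-0.55115,0.78486,,,,


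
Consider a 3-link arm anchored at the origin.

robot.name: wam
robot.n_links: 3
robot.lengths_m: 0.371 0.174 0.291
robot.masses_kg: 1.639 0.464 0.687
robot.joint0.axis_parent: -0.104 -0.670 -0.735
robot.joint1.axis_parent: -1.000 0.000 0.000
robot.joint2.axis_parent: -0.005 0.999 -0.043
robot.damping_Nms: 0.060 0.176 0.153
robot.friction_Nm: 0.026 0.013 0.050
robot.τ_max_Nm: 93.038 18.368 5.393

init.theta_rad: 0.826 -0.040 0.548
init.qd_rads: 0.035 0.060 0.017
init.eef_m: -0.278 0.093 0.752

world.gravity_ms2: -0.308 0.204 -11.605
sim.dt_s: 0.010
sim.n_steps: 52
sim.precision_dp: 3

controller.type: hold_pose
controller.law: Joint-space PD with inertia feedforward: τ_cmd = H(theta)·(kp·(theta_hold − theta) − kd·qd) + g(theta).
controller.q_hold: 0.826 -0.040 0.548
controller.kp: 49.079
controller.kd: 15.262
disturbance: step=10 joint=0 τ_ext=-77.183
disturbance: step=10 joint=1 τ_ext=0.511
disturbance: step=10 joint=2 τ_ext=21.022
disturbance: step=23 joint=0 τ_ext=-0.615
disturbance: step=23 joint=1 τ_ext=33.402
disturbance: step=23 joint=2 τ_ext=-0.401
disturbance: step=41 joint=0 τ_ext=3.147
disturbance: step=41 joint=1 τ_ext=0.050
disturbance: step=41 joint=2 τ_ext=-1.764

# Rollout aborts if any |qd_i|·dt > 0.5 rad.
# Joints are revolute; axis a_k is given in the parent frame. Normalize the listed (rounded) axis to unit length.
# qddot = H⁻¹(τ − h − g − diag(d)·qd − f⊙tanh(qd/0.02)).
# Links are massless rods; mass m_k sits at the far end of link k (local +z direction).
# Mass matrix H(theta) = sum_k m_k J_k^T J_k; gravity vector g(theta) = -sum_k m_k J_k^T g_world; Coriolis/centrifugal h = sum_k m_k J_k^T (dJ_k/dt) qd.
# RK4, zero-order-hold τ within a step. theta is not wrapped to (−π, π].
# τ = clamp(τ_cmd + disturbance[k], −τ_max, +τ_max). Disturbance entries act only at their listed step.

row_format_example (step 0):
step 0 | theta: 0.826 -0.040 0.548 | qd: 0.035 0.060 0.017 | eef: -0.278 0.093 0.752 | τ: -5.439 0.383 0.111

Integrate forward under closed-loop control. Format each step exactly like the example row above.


step 1 | theta: 0.826 -0.039 0.548 | qd: 0.026 0.049 0.004 | eef: -0.278 0.094 0.752 | τ: -5.414 0.400 0.110
step 2 | theta: 0.827 -0.039 0.548 | qd: 0.020 0.040 -0.000 | eef: -0.278 0.094 0.752 | τ: -5.393 0.415 0.106
step 3 | theta: 0.827 -0.039 0.548 | qd: 0.016 0.032 -0.001 | eef: -0.278 0.094 0.752 | τ: -5.375 0.428 0.101
step 4 | theta: 0.827 -0.038 0.548 | qd: 0.013 0.025 -0.002 | eef: -0.278 0.094 0.752 | τ: -5.359 0.439 0.097
step 5 | theta: 0.827 -0.038 0.548 | qd: 0.010 0.019 -0.001 | eef: -0.278 0.094 0.752 | τ: -5.345 0.449 0.093
step 6 | theta: 0.827 -0.038 0.548 | qd: 0.008 0.015 -0.001 | eef: -0.278 0.094 0.752 | τ: -5.334 0.457 0.090
step 7 | theta: 0.827 -0.038 0.548 | qd: 0.006 0.011 -0.001 | eef: -0.278 0.094 0.752 | τ: -5.324 0.464 0.087
step 8 | theta: 0.827 -0.038 0.548 | qd: 0.004 0.008 -0.001 | eef: -0.278 0.094 0.752 | τ: -5.316 0.470 0.084
step 9 | theta: 0.827 -0.038 0.548 | qd: 0.003 0.005 -0.001 | eef: -0.278 0.094 0.752 | τ: -5.308 0.474 0.082
step 10 | theta: 0.827 -0.038 0.548 | qd: 0.002 0.003 -0.000 | eef: -0.278 0.094 0.752 | τ: -82.485 0.989 5.393
step 11 | theta: 0.810 -0.038 0.522 | qd: -3.446 -0.062 -5.193 | eef: -0.277 0.094 0.756 | τ: 6.714 0.411 -0.796
step 12 | theta: 0.779 -0.038 0.475 | qd: -2.857 -0.024 -4.191 | eef: -0.275 0.092 0.761 | τ: 5.329 0.463 -0.786
step 13 | theta: 0.753 -0.039 0.437 | qd: -2.345 -0.005 -3.336 | eef: -0.272 0.091 0.766 | τ: 4.106 0.493 -0.743
step 14 | theta: 0.731 -0.039 0.408 | qd: -1.904 0.004 -2.614 | eef: -0.270 0.089 0.769 | τ: 3.026 0.507 -0.680
step 15 | theta: 0.714 -0.039 0.385 | qd: -1.527 0.006 -2.012 | eef: -0.268 0.088 0.772 | τ: 2.070 0.510 -0.605
step 16 | theta: 0.700 -0.038 0.367 | qd: -1.206 0.005 -1.513 | eef: -0.266 0.086 0.774 | τ: 1.224 0.504 -0.527
step 17 | theta: 0.690 -0.038 0.354 | qd: -0.932 0.003 -1.103 | eef: -0.265 0.085 0.776 | τ: 0.475 0.492 -0.447
step 18 | theta: 0.682 -0.038 0.345 | qd: -0.701 0.001 -0.767 | eef: -0.263 0.084 0.777 | τ: -0.189 0.476 -0.369
step 19 | theta: 0.676 -0.038 0.338 | qd: -0.506 -0.001 -0.493 | eef: -0.262 0.084 0.778 | τ: -0.777 0.459 -0.295
step 20 | theta: 0.671 -0.038 0.335 | qd: -0.341 -0.003 -0.271 | eef: -0.261 0.083 0.778 | τ: -1.298 0.442 -0.226
step 21 | theta: 0.669 -0.038 0.333 | qd: -0.203 -0.004 -0.093 | eef: -0.260 0.083 0.779 | τ: -1.760 0.426 -0.161
step 22 | theta: 0.667 -0.038 0.333 | qd: -0.090 -0.004 0.041 | eef: -0.260 0.082 0.779 | τ: -2.170 0.411 -0.099
step 23 | theta: 0.667 -0.039 0.333 | qd: -0.004 -0.004 0.120 | eef: -0.259 0.082 0.779 | τ: -3.148 18.368 -0.431
step 24 | theta: 0.666 -0.033 0.333 | qd: -0.058 1.174 -0.100 | eef: -0.258 0.084 0.779 | τ: -2.760 -2.408 0.090
step 25 | theta: 0.666 -0.022 0.333 | qd: 0.032 0.979 0.025 | eef: -0.256 0.088 0.780 | τ: -3.056 -2.092 0.133
step 26 | theta: 0.667 -0.013 0.334 | qd: 0.096 0.812 0.094 | eef: -0.254 0.092 0.780 | τ: -3.310 -1.814 0.182
step 27 | theta: 0.668 -0.006 0.335 | qd: 0.150 0.667 0.150 | eef: -0.253 0.095 0.780 | τ: -3.532 -1.568 0.225
step 28 | theta: 0.670 0.000 0.337 | qd: 0.195 0.542 0.195 | eef: -0.252 0.098 0.780 | τ: -3.726 -1.351 0.262
step 29 | theta: 0.672 0.005 0.339 | qd: 0.231 0.434 0.231 | eef: -0.251 0.100 0.780 | τ: -3.897 -1.160 0.293
step 30 | theta: 0.674 0.009 0.341 | qd: 0.260 0.341 0.260 | eef: -0.251 0.102 0.779 | τ: -4.047 -0.991 0.320
step 31 | theta: 0.677 0.012 0.344 | qd: 0.283 0.262 0.282 | eef: -0.251 0.103 0.779 | τ: -4.178 -0.841 0.342
step 32 | theta: 0.680 0.015 0.347 | qd: 0.301 0.193 0.300 | eef: -0.251 0.105 0.779 | τ: -4.294 -0.708 0.361
step 33 | theta: 0.683 0.016 0.350 | qd: 0.315 0.135 0.312 | eef: -0.251 0.106 0.778 | τ: -4.395 -0.590 0.376
step 34 | theta: 0.686 0.017 0.353 | qd: 0.325 0.085 0.321 | eef: -0.252 0.106 0.778 | τ: -4.485 -0.485 0.388
step 35 | theta: 0.690 0.018 0.356 | qd: 0.331 0.043 0.328 | eef: -0.252 0.107 0.777 | τ: -4.564 -0.392 0.399
step 36 | theta: 0.693 0.018 0.360 | qd: 0.335 0.007 0.331 | eef: -0.253 0.108 0.777 | τ: -4.634 -0.310 0.407
step 37 | theta: 0.696 0.018 0.363 | qd: 0.337 -0.022 0.333 | eef: -0.253 0.108 0.776 | τ: -4.695 -0.239 0.413
step 38 | theta: 0.700 0.018 0.366 | qd: 0.336 -0.046 0.333 | eef: -0.254 0.108 0.776 | τ: -4.750 -0.177 0.417
step 39 | theta: 0.703 0.017 0.370 | qd: 0.334 -0.066 0.331 | eef: -0.255 0.108 0.775 | τ: -4.798 -0.121 0.420
step 40 | theta: 0.706 0.016 0.373 | qd: 0.331 -0.082 0.328 | eef: -0.256 0.109 0.775 | τ: -4.841 -0.072 0.423
step 41 | theta: 0.710 0.016 0.376 | qd: 0.327 -0.096 0.325 | eef: -0.256 0.109 0.774 | τ: -1.732 0.023 -1.340
step 42 | theta: 0.713 0.015 0.378 | qd: 0.320 -0.106 0.019 | eef: -0.258 0.109 0.773 | τ: -5.404 0.006 0.697
step 43 | theta: 0.716 0.013 0.378 | qd: 0.319 -0.115 0.075 | eef: -0.259 0.109 0.773 | τ: -5.379 0.044 0.663
step 44 | theta: 0.719 0.012 0.379 | qd: 0.315 -0.122 0.120 | eef: -0.261 0.109 0.772 | τ: -5.356 0.078 0.633
step 45 | theta: 0.722 0.011 0.381 | qd: 0.310 -0.128 0.155 | eef: -0.262 0.110 0.772 | τ: -5.336 0.108 0.607
step 46 | theta: 0.725 0.010 0.382 | qd: 0.303 -0.132 0.182 | eef: -0.263 0.110 0.771 | τ: -5.319 0.135 0.584
step 47 | theta: 0.728 0.008 0.384 | qd: 0.296 -0.134 0.204 | eef: -0.264 0.110 0.771 | τ: -5.303 0.159 0.563
step 48 | theta: 0.731 0.007 0.386 | qd: 0.288 -0.135 0.220 | eef: -0.265 0.110 0.770 | τ: -5.289 0.181 0.544
step 49 | theta: 0.734 0.006 0.389 | qd: 0.280 -0.136 0.232 | eef: -0.266 0.110 0.770 | τ: -5.277 0.201 0.527
step 50 | theta: 0.737 0.004 0.391 | qd: 0.271 -0.136 0.241 | eef: -0.267 0.110 0.769 | τ: -5.267 0.219 0.512
step 51 | theta: 0.740 0.003 0.393 | qd: 0.262 -0.135 0.246 | eef: -0.268 0.109 0.769 | τ: -5.257 0.235 0.498
step 52 | theta: 0.742 0.002 0.396 | qd: 0.254 -0.133 0.250 | eef: -0.269 0.109 0.768
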